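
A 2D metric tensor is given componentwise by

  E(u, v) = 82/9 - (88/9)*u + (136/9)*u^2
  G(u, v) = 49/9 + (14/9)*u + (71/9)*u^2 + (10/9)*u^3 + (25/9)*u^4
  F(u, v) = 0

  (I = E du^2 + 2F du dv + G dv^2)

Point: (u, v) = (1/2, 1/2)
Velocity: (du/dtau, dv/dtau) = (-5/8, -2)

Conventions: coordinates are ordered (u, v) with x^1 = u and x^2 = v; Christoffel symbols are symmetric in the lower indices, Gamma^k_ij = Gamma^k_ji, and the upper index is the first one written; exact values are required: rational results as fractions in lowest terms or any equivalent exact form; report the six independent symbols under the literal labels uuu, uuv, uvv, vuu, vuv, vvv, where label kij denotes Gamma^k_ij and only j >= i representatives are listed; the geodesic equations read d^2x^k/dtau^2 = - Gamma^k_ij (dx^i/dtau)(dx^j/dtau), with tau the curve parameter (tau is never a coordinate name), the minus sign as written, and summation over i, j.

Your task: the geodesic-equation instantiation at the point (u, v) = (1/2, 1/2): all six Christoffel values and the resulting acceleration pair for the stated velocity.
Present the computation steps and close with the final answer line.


E = 8, F = 0, G = 1225/144 at the point
E_u = 16/3, E_v = 0, F_u = 0, F_v = 0, G_u = 35/3, G_v = 0
EG - F^2 = 1225/18;  g^inv = (18/1225) * [[1225/144, 0], [0, 8]]
first-kind symbols [ij,l] = (1/2)(d_i g_jl + d_j g_il - d_l g_ij): [uu,u] = E_u/2 = 8/3, [uu,v] = F_u - E_v/2 = 0, [uv,u] = E_v/2 = 0, [uv,v] = G_u/2 = 35/6, [vv,u] = F_v - G_u/2 = -35/6, [vv,v] = G_v/2 = 0
Gamma^u_ij = (G*[ij,u] - F*[ij,v])/(EG - F^2), Gamma^v_ij = (E*[ij,v] - F*[ij,u])/(EG - F^2)
Gamma_uuu = 1/3, Gamma_uuv = 0, Gamma_uvv = -35/48, Gamma_vuu = 0, Gamma_vuv = 24/35, Gamma_vvv = 0
d^2u/dtau^2 = -(Gamma_uuu*(-5/8)^2 + 2*Gamma_uuv*(-5/8)*(-2) + Gamma_uvv*(-2)^2) = 535/192
d^2v/dtau^2 = -(Gamma_vuu*(-5/8)^2 + 2*Gamma_vuv*(-5/8)*(-2) + Gamma_vvv*(-2)^2) = -12/7

Answer: Gamma_uuu = 1/3, Gamma_uuv = 0, Gamma_uvv = -35/48, Gamma_vuu = 0, Gamma_vuv = 24/35, Gamma_vvv = 0; accelerations (d^2u/dtau^2, d^2v/dtau^2) = (535/192, -12/7)


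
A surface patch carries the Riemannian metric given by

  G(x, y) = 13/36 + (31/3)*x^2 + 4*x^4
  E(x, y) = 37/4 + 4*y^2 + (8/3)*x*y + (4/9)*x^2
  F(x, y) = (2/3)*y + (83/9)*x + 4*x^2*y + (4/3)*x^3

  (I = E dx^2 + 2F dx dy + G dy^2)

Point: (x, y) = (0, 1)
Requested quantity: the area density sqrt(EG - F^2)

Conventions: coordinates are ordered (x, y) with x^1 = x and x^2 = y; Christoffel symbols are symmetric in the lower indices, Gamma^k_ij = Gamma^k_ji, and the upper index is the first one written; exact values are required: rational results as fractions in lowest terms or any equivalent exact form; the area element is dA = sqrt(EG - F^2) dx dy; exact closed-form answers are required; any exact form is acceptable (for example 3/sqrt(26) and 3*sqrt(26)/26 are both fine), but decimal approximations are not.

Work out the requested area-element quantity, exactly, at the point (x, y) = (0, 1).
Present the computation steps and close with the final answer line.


E = 53/4, F = 2/3, G = 13/36; EG - F^2 = 625/144

Answer: sqrt(EG - F^2) = 25/12


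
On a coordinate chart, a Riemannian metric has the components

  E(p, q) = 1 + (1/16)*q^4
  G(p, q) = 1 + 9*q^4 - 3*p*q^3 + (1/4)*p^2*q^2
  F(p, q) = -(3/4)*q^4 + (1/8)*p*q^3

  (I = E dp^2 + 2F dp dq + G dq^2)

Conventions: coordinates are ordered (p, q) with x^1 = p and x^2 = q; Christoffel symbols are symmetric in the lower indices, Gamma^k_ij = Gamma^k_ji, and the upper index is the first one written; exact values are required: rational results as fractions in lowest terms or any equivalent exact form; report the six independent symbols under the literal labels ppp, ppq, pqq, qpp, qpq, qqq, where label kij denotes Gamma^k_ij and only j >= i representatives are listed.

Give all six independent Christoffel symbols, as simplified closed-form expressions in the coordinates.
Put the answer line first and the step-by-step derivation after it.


Answer: Gamma_ppp = 0, Gamma_ppq = 2*q^3/(4*p^2*q^2 - 48*p*q^3 + 145*q^4 + 16), Gamma_pqq = (2*p*q^2 - 24*q^3)/(4*p^2*q^2 - 48*p*q^3 + 145*q^4 + 16), Gamma_qpp = 0, Gamma_qpq = (4*p*q^2 - 24*q^3)/(4*p^2*q^2 - 48*p*q^3 + 145*q^4 + 16), Gamma_qqq = (4*p^2*q - 72*p*q^2 + 288*q^3)/(4*p^2*q^2 - 48*p*q^3 + 145*q^4 + 16)

E = 1 + (1/16)*q^4; F = -(3/4)*q^4 + (1/8)*p*q^3; G = 1 + 9*q^4 - 3*p*q^3 + (1/4)*p^2*q^2
Gamma^k_ij = (1/2) g^{kl} (d_i g_jl + d_j g_il - d_l g_ij), with g^inv = (1/(EG-F^2)) [[G, -F], [-F, E]]
first partials: E_p = 0, E_q = (1/4)*q^3, F_p = (1/8)*q^3, F_q = -3*q^3 + (3/8)*p*q^2, G_p = -3*q^3 + (1/2)*p*q^2, G_q = 36*q^3 - 9*p*q^2 + (1/2)*p^2*q
D = EG - F^2 = 1 + (145/16)*q^4 - 3*p*q^3 + (1/4)*p^2*q^2
expanded: Gamma^p_pp = (G E_p - 2F F_p + F E_q)/(2D), Gamma^p_pq = (G E_q - F G_p)/(2D), Gamma^p_qq = (2G F_q - G G_p - F G_q)/(2D), Gamma^q_pp = (2E F_p - E E_q - F E_p)/(2D), Gamma^q_pq = (E G_p - F E_q)/(2D), Gamma^q_qq = (E G_q - 2F F_q + F G_p)/(2D); substitute and cancel common factors


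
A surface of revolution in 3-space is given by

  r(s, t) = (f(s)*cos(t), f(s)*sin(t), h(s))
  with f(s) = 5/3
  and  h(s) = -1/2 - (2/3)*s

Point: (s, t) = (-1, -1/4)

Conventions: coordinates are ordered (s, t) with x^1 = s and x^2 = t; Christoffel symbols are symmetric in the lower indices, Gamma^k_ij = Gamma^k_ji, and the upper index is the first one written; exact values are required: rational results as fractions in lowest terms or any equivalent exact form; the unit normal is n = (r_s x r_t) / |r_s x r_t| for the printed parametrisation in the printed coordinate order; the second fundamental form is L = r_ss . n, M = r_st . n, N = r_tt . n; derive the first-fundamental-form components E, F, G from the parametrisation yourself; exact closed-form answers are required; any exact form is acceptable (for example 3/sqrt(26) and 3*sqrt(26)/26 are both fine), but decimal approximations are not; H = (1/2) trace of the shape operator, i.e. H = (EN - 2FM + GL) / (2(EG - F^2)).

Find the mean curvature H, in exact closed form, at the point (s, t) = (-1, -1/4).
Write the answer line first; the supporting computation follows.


Answer: H = -3/10

f = 5/3, f' = 0, f'' = 0, h' = -2/3, h'' = 0
E = 4/9, F = 0, G = 25/9; answer radicand W^2 = 4/9
unnormalised second-form numerators: l = 0, m = 0, n = -10/9; L = l/sqrt(4/9), and similarly M = m/sqrt(W^2), N = n/sqrt(W^2)
H = (E*n - 2*F*m + G*l) / (2*(EG - F^2)*sqrt(W^2)); E*n - 2*F*m + G*l = -40/81, EG - F^2 = 100/81, so H = (-1/5)/sqrt(4/9)


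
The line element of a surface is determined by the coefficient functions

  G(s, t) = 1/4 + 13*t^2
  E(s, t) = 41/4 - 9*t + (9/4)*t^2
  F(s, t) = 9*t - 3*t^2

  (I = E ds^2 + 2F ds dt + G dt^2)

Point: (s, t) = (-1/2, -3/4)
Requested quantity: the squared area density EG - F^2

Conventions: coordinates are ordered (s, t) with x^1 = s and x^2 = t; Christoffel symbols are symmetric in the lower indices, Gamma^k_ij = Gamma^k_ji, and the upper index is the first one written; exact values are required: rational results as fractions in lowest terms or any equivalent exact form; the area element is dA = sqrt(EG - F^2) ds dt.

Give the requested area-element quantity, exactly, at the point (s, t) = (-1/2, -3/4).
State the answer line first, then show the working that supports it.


Answer: EG - F^2 = 68549/1024

E = 1169/64, F = -135/16, G = 121/16; EG - F^2 = 68549/1024


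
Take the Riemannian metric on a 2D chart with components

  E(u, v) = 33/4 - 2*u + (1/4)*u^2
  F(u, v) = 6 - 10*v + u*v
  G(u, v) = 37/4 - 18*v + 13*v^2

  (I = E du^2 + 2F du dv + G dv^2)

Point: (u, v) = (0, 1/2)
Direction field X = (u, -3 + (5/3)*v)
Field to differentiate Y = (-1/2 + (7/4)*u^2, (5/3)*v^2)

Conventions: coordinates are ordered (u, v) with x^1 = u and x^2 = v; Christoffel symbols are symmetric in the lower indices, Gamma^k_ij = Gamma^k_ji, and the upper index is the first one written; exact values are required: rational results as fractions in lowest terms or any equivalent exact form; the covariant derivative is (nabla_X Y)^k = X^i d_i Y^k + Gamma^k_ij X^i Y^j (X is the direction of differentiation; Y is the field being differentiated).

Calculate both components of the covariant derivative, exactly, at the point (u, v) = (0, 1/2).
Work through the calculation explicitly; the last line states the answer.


E = 33/4, F = 1, G = 7/2 at the point
E_u = -2, E_v = 0, F_u = 1/2, F_v = -10, G_u = 0, G_v = -5
EG - F^2 = 223/8;  g^inv = (8/223) * [[7/2, -1], [-1, 33/4]]
first-kind symbols [ij,l] = (1/2)(d_i g_jl + d_j g_il - d_l g_ij): [uu,u] = E_u/2 = -1, [uu,v] = F_u - E_v/2 = 1/2, [uv,u] = E_v/2 = 0, [uv,v] = G_u/2 = 0, [vv,u] = F_v - G_u/2 = -10, [vv,v] = G_v/2 = -5/2
Gamma^u_ij = (G*[ij,u] - F*[ij,v])/(EG - F^2), Gamma^v_ij = (E*[ij,v] - F*[ij,u])/(EG - F^2)
Gamma_uuu = -32/223, Gamma_uuv = 0, Gamma_uvv = -260/223, Gamma_vuu = 41/223, Gamma_vuv = 0, Gamma_vvv = -85/223
X = (0, -13/6), Y = (-1/2, 5/12) at the point

Answer: (nabla_X Y)^u = 4225/4014, (nabla_X Y)^v = -17485/5352


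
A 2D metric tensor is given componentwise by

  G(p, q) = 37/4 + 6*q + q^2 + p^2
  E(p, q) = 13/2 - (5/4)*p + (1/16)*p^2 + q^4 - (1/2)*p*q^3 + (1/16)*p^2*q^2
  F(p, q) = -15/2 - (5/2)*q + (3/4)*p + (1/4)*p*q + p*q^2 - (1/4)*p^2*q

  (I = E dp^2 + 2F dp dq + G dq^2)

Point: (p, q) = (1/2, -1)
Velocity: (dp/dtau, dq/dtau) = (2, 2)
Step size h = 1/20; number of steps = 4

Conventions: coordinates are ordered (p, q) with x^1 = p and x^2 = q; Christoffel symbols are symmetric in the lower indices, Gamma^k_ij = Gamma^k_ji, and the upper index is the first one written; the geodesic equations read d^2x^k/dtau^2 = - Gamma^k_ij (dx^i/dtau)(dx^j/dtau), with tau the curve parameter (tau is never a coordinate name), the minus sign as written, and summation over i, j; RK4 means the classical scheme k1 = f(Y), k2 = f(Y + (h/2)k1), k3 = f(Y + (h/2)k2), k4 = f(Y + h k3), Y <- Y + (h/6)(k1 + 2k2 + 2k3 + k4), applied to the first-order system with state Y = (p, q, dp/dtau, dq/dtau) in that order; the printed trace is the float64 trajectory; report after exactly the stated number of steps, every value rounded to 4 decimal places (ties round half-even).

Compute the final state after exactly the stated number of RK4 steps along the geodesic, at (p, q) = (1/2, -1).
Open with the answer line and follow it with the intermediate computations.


Answer: p = 0.9374, q = -0.6717, dp/dtau = 2.2829, dq/dtau = 1.3011

f(Y) = (dp/dtau, dq/dtau, -Gamma^p_ij Y'^i Y'^j, -Gamma^q_ij Y'^i Y'^j) with the Gammas evaluated at the stage position; h = 0.050000; intermediate values shown to 6 dp
step 0: p = 0.5000, q = -1.0000, dp/dtau = 2.0000, dq/dtau = 2.0000
step 1:
  k1: at (p, q) = (0.500000, -1.000000), (dp/dtau, dq/dtau) = (2.000000, 2.000000); Gamma_ppp = 1.086218, Gamma_ppq = -0.590679, Gamma_pqq = -0.637017, Gamma_qpp = 1.930925, Gamma_qpq = -0.438549, Gamma_qqq = -0.148336; k1 = (2.000000, 2.000000, 2.928628, -3.621971)
  k2: at (p, q) = (0.550000, -0.950000), (dp/dtau, dq/dtau) = (2.073216, 1.909451); Gamma_ppp = 0.999587, Gamma_ppq = -0.527096, Gamma_pqq = -0.716782, Gamma_qpp = 1.693877, Gamma_qpq = -0.358209, Gamma_qqq = -0.213287; k2 = (2.073216, 1.909451, 2.490170, -3.666931)
  k3: at (p, q) = (0.551830, -0.952264), (dp/dtau, dq/dtau) = (2.062254, 1.908327); Gamma_ppp = 0.997906, Gamma_ppq = -0.527962, Gamma_pqq = -0.715459, Gamma_qpp = 1.697009, Gamma_qpq = -0.357932, Gamma_qqq = -0.211245; k3 = (2.062254, 1.908327, 2.517053, -3.630649)
  k4: at (p, q) = (0.603113, -0.904584), (dp/dtau, dq/dtau) = (2.125853, 1.818468); Gamma_ppp = 0.914554, Gamma_ppq = -0.463820, Gamma_pqq = -0.796778, Gamma_qpp = 1.490935, Gamma_qpq = -0.282352, Gamma_qqq = -0.273362; k4 = (2.125853, 1.818468, 2.087775, -3.650920)
  Y <- Y + (h/6)(k1 + 2k2 + 2k3 + k4): p = 0.6033, q = -0.9045, dp/dtau = 2.1253, dq/dtau = 1.8178
step 2:
  k1: at (p, q) = (0.603307, -0.904550), (dp/dtau, dq/dtau) = (2.125257, 1.817766); Gamma_ppp = 0.914308, Gamma_ppq = -0.463706, Gamma_pqq = -0.796924, Gamma_qpp = 1.490566, Gamma_qpq = -0.282175, Gamma_qqq = -0.273430; k1 = (2.125257, 1.817766, 2.086388, -3.648767)
  k2: at (p, q) = (0.656438, -0.859106), (dp/dtau, dq/dtau) = (2.177417, 1.726547); Gamma_ppp = 0.833681, Gamma_ppq = -0.399420, Gamma_pqq = -0.879529, Gamma_qpp = 1.310325, Gamma_qpq = -0.210955, Gamma_qqq = -0.332427; k2 = (2.177417, 1.726547, 1.672411, -3.635355)
  k3: at (p, q) = (0.657742, -0.861386), (dp/dtau, dq/dtau) = (2.167067, 1.726882); Gamma_ppp = 0.833419, Gamma_ppq = -0.401251, Gamma_pqq = -0.877422, Gamma_qpp = 1.313844, Gamma_qpq = -0.211793, Gamma_qqq = -0.329897; k3 = (2.167067, 1.726882, 1.705871, -3.601083)
  k4: at (p, q) = (0.711660, -0.818206), (dp/dtau, dq/dtau) = (2.210551, 1.637712); Gamma_ppp = 0.757515, Gamma_ppq = -0.338598, Gamma_pqq = -0.959607, Gamma_qpp = 1.157074, Gamma_qpq = -0.146353, Gamma_qqq = -0.384883; k4 = (2.210551, 1.637712, 1.323751, -3.562118)
  Y <- Y + (h/6)(k1 + 2k2 + 2k3 + k4): p = 0.7118, q = -0.8182, dp/dtau = 2.2100, dq/dtau = 1.6371
step 3:
  k1: at (p, q) = (0.711846, -0.818197), (dp/dtau, dq/dtau) = (2.209980, 1.637068); Gamma_ppp = 0.757337, Gamma_ppq = -0.338535, Gamma_pqq = -0.959712, Gamma_qpp = 1.156854, Gamma_qpq = -0.146245, Gamma_qqq = -0.384902; k1 = (2.209980, 1.637068, 1.322740, -3.560355)
  k2: at (p, q) = (0.767096, -0.777270), (dp/dtau, dq/dtau) = (2.243048, 1.548059); Gamma_ppp = 0.685629, Gamma_ppq = -0.277904, Gamma_pqq = -1.041173, Gamma_qpp = 1.020046, Gamma_qpq = -0.086199, Gamma_qqq = -0.435632; k2 = (2.243048, 1.548059, 0.975546, -3.489510)
  k3: at (p, q) = (0.767923, -0.779496), (dp/dtau, dq/dtau) = (2.234368, 1.549830); Gamma_ppp = 0.686271, Gamma_ppq = -0.280335, Gamma_pqq = -1.038552, Gamma_qpp = 1.023512, Gamma_qpq = -0.087649, Gamma_qqq = -0.432921; k3 = (2.234368, 1.549830, 1.009976, -3.462877)
  k4: at (p, q) = (0.823565, -0.740705), (dp/dtau, dq/dtau) = (2.260478, 1.463924); Gamma_ppp = 0.619853, Gamma_ppq = -0.222755, Gamma_pqq = -1.118161, Gamma_qpp = 0.904465, Gamma_qpq = -0.033544, Gamma_qqq = -0.479147; k4 = (2.260478, 1.463924, 0.703269, -3.372746)
  Y <- Y + (h/6)(k1 + 2k2 + 2k3 + k4): p = 0.8237, q = -0.7407, dp/dtau = 2.2600, dq/dtau = 1.4634
step 4:
  k1: at (p, q) = (0.823724, -0.740724), (dp/dtau, dq/dtau) = (2.259955, 1.463419); Gamma_ppp = 0.619750, Gamma_ppq = -0.222752, Gamma_pqq = -1.118208, Gamma_qpp = 0.904370, Gamma_qpq = -0.033504, Gamma_qqq = -0.479117; k1 = (2.259955, 1.463419, 0.702836, -3.371291)
  k2: at (p, q) = (0.880223, -0.704138), (dp/dtau, dq/dtau) = (2.277526, 1.379137); Gamma_ppp = 0.558158, Gamma_ppq = -0.168556, Gamma_pqq = -1.195671, Gamma_qpp = 0.800736, Gamma_qpq = 0.015007, Gamma_qqq = -0.520652; k2 = (2.277526, 1.379137, 0.437831, -3.257499)
  k3: at (p, q) = (0.880662, -0.706245), (dp/dtau, dq/dtau) = (2.270901, 1.381982); Gamma_ppp = 0.559261, Gamma_ppq = -0.171234, Gamma_pqq = -1.192834, Gamma_qpp = 0.803858, Gamma_qpq = 0.013342, Gamma_qqq = -0.518019; k3 = (2.270901, 1.381982, 0.468838, -3.239879)
  k4: at (p, q) = (0.937269, -0.671625), (dp/dtau, dq/dtau) = (2.283397, 1.301425); Gamma_ppp = 0.502841, Gamma_ppq = -0.120737, Gamma_pqq = -1.267664, Gamma_qpp = 0.713563, Gamma_qpq = 0.056367, Gamma_qqq = -0.555143; k4 = (2.283397, 1.301425, 0.242872, -3.115205)
  Y <- Y + (h/6)(k1 + 2k2 + 2k3 + k4): p = 0.9374, q = -0.6717, dp/dtau = 2.2829, dq/dtau = 1.3011


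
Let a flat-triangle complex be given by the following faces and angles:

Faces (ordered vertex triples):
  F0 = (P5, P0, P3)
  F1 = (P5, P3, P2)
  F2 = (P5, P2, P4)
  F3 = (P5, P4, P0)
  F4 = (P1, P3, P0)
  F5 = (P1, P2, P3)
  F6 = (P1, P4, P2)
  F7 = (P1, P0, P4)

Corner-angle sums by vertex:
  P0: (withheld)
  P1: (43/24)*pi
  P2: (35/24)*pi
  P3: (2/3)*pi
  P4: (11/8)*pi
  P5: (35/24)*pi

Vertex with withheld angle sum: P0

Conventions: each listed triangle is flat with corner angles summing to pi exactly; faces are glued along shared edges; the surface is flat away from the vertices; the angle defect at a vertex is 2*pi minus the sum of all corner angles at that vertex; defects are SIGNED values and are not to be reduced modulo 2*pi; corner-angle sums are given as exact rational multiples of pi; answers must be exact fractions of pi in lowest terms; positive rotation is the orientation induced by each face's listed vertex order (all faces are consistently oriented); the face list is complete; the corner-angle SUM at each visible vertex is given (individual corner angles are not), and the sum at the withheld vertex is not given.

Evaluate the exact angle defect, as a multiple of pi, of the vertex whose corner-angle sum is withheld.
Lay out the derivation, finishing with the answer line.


V = 6, E = 12, F = 8; chi = V - E + F = 2
Gauss-Bonnet: total defect = 2*pi*chi = 4*pi; visible defects sum to (13/4)*pi

Answer: defect(P0) = (3/4)*pi


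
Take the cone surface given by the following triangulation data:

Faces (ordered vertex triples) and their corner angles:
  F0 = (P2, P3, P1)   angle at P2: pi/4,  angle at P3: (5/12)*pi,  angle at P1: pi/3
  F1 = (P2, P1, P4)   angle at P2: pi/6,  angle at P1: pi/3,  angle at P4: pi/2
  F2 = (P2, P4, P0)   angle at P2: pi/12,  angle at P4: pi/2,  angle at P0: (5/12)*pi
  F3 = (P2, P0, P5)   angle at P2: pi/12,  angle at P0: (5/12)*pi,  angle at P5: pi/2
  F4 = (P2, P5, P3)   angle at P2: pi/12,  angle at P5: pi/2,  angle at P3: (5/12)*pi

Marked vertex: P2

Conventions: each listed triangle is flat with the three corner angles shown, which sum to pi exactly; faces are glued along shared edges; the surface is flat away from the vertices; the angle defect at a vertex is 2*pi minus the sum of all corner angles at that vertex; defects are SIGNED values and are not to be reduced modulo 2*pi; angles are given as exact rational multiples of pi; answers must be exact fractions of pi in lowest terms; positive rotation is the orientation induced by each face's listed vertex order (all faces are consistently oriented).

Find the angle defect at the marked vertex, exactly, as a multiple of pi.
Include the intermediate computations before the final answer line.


Sum of corner angles at P2: (2/3)*pi
defect = 2*pi - (2/3)*pi

Answer: defect(P2) = (4/3)*pi


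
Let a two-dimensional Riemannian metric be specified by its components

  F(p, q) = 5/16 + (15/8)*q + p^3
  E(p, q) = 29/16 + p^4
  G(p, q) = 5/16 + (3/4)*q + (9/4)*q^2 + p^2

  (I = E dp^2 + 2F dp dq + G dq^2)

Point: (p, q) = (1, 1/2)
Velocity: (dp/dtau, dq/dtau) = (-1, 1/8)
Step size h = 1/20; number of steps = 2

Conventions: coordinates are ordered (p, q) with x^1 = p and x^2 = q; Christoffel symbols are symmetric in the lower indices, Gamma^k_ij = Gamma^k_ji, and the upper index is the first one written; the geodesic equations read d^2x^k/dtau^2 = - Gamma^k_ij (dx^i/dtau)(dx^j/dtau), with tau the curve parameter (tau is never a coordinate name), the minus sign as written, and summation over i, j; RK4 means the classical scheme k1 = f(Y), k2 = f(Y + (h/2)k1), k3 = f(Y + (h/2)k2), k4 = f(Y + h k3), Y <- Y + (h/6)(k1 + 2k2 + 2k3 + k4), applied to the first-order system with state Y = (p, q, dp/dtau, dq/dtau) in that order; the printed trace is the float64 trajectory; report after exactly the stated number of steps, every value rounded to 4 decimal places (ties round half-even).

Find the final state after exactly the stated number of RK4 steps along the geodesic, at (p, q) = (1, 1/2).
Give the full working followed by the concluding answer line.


f(Y) = (dp/dtau, dq/dtau, -Gamma^p_ij Y'^i Y'^j, -Gamma^q_ij Y'^i Y'^j) with the Gammas evaluated at the stage position; h = 0.050000; intermediate values shown to 6 dp
step 0: p = 1.0000, q = 0.5000, dp/dtau = -1.0000, dq/dtau = 0.1250
step 1:
  k1: at (p, q) = (1.000000, 0.500000), (dp/dtau, dq/dtau) = (-1.000000, 0.125000); Gamma_ppp = -1.777778, Gamma_ppq = -1.777778, Gamma_pqq = -1.111111, Gamma_qpp = 3.111111, Gamma_qpq = 2.222222, Gamma_qqq = 1.777778; k1 = (-1.000000, 0.125000, 1.350694, -2.583333)
  k2: at (p, q) = (0.975000, 0.503125), (dp/dtau, dq/dtau) = (-0.966233, 0.060417); Gamma_ppp = -1.718171, Gamma_ppq = -1.718227, Gamma_pqq = -1.049922, Gamma_qpp = 2.987373, Gamma_qpq = 2.138172, Gamma_qqq = 1.718859; k2 = (-0.966233, 0.060417, 1.407318, -2.545664)
  k3: at (p, q) = (0.975844, 0.501510), (dp/dtau, dq/dtau) = (-0.964817, 0.061358); Gamma_ppp = -1.720450, Gamma_ppq = -1.718003, Gamma_pqq = -1.045864, Gamma_qpp = 2.995734, Gamma_qpq = 2.140965, Gamma_qqq = 1.715409; k3 = (-0.964817, 0.061358, 1.402046, -2.541614)
  k4: at (p, q) = (0.951759, 0.503068), (dp/dtau, dq/dtau) = (-0.929898, -0.002081); Gamma_ppp = -1.664055, Gamma_ppq = -1.658688, Gamma_pqq = -0.981347, Gamma_qpp = 2.882971, Gamma_qpq = 2.062147, Gamma_qqq = 1.655972; k4 = (-0.929898, -0.002081, 1.445347, -2.500921)
  Y <- Y + (h/6)(k1 + 2k2 + 2k3 + k4): p = 0.9517, q = 0.5031, dp/dtau = -0.9299, dq/dtau = -0.0022
step 2:
  k1: at (p, q) = (0.951733, 0.503054), (dp/dtau, dq/dtau) = (-0.929877, -0.002157); Gamma_ppp = -1.663996, Gamma_ppq = -1.658602, Gamma_pqq = -0.981216, Gamma_qpp = 2.882893, Gamma_qpq = 2.062064, Gamma_qqq = 1.655856; k1 = (-0.929877, -0.002157, 1.445466, -2.501033)
  k2: at (p, q) = (0.928486, 0.503000), (dp/dtau, dq/dtau) = (-0.893740, -0.064683); Gamma_ppp = -1.610278, Gamma_ppq = -1.599499, Gamma_pqq = -0.913532, Gamma_qpp = 2.780195, Gamma_qpq = 1.988186, Gamma_qqq = 1.595878; k2 = (-0.893740, -0.064683, 1.474999, -2.457289)
  k3: at (p, q) = (0.929390, 0.501437), (dp/dtau, dq/dtau) = (-0.893002, -0.063589); Gamma_ppp = -1.612297, Gamma_ppq = -1.599475, Gamma_pqq = -0.910094, Gamma_qpp = 2.788054, Gamma_qpq = 1.990983, Gamma_qqq = 1.592906; k3 = (-0.893002, -0.063589, 1.471063, -2.455898)
  k4: at (p, q) = (0.907083, 0.499874), (dp/dtau, dq/dtau) = (-0.856324, -0.124952); Gamma_ppp = -1.560824, Gamma_ppq = -1.541191, Gamma_pqq = -0.840692, Gamma_qpp = 2.694421, Gamma_qpq = 1.922134, Gamma_qqq = 1.533390; k4 = (-0.856324, -0.124952, 1.487475, -2.411067)
  Y <- Y + (h/6)(k1 + 2k2 + 2k3 + k4): p = 0.9071, q = 0.4999, dp/dtau = -0.8563, dq/dtau = -0.1250

Answer: p = 0.9071, q = 0.4999, dp/dtau = -0.8563, dq/dtau = -0.1250


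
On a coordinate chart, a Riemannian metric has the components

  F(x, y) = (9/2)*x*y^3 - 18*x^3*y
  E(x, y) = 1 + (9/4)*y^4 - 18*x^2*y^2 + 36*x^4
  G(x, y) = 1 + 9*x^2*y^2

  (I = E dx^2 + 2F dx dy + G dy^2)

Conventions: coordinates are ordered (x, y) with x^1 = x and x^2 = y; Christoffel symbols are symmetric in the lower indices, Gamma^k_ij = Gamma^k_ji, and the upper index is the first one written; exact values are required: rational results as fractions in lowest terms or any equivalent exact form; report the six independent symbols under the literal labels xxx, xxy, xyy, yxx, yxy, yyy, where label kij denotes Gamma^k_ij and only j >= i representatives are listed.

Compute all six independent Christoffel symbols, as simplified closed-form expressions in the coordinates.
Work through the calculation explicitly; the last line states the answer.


E = 1 + (9/4)*y^4 - 18*x^2*y^2 + 36*x^4; F = (9/2)*x*y^3 - 18*x^3*y; G = 1 + 9*x^2*y^2
Gamma^k_ij = (1/2) g^{kl} (d_i g_jl + d_j g_il - d_l g_ij), with g^inv = (1/(EG-F^2)) [[G, -F], [-F, E]]
first partials: E_x = -36*x*y^2 + 144*x^3, E_y = 9*y^3 - 36*x^2*y, F_x = (9/2)*y^3 - 54*x^2*y, F_y = (27/2)*x*y^2 - 18*x^3, G_x = 18*x*y^2, G_y = 18*x^2*y
D = EG - F^2 = 1 + (9/4)*y^4 - 9*x^2*y^2 + 36*x^4
expanded: Gamma^x_xx = (G E_x - 2F F_x + F E_y)/(2D), Gamma^x_xy = (G E_y - F G_x)/(2D), Gamma^x_yy = (2G F_y - G G_x - F G_y)/(2D), Gamma^y_xx = (2E F_x - E E_y - F E_x)/(2D), Gamma^y_xy = (E G_x - F E_y)/(2D), Gamma^y_yy = (E G_y - 2F F_y + F G_x)/(2D); substitute and cancel common factors

Answer: Gamma_xxx = (288*x^3 - 72*x*y^2)/(144*x^4 - 36*x^2*y^2 + 9*y^4 + 4), Gamma_xxy = (-72*x^2*y + 18*y^3)/(144*x^4 - 36*x^2*y^2 + 9*y^4 + 4), Gamma_xyy = (-72*x^3 + 18*x*y^2)/(144*x^4 - 36*x^2*y^2 + 9*y^4 + 4), Gamma_yxx = -144*x^2*y/(144*x^4 - 36*x^2*y^2 + 9*y^4 + 4), Gamma_yxy = 36*x*y^2/(144*x^4 - 36*x^2*y^2 + 9*y^4 + 4), Gamma_yyy = 36*x^2*y/(144*x^4 - 36*x^2*y^2 + 9*y^4 + 4)


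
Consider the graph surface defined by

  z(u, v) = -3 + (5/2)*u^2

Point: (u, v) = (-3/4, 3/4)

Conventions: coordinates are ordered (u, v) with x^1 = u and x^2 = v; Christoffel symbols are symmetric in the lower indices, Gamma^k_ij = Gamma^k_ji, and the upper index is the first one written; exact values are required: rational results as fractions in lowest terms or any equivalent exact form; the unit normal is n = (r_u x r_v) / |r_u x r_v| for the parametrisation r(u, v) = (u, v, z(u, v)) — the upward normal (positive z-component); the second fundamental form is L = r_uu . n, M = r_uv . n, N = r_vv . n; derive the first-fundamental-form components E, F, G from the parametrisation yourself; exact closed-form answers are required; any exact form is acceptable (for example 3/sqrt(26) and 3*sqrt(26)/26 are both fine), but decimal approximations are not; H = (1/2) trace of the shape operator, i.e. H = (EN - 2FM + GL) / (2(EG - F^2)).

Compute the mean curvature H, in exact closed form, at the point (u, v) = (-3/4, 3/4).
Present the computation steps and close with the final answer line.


z_u = -15/4, z_v = 0, z_uu = 5, z_uv = 0, z_vv = 0
E = 241/16, F = 0, G = 1; answer radicand W^2 = 241/16
unnormalised second-form numerators: l = 5, m = 0, n = 0; L = l/sqrt(241/16), and similarly M = m/sqrt(W^2), N = n/sqrt(W^2)
H = (E*n - 2*F*m + G*l) / (2*(EG - F^2)*sqrt(W^2)); E*n - 2*F*m + G*l = 5, EG - F^2 = 241/16, so H = (40/241)/sqrt(241/16)

Answer: H = 160*sqrt(241)/58081


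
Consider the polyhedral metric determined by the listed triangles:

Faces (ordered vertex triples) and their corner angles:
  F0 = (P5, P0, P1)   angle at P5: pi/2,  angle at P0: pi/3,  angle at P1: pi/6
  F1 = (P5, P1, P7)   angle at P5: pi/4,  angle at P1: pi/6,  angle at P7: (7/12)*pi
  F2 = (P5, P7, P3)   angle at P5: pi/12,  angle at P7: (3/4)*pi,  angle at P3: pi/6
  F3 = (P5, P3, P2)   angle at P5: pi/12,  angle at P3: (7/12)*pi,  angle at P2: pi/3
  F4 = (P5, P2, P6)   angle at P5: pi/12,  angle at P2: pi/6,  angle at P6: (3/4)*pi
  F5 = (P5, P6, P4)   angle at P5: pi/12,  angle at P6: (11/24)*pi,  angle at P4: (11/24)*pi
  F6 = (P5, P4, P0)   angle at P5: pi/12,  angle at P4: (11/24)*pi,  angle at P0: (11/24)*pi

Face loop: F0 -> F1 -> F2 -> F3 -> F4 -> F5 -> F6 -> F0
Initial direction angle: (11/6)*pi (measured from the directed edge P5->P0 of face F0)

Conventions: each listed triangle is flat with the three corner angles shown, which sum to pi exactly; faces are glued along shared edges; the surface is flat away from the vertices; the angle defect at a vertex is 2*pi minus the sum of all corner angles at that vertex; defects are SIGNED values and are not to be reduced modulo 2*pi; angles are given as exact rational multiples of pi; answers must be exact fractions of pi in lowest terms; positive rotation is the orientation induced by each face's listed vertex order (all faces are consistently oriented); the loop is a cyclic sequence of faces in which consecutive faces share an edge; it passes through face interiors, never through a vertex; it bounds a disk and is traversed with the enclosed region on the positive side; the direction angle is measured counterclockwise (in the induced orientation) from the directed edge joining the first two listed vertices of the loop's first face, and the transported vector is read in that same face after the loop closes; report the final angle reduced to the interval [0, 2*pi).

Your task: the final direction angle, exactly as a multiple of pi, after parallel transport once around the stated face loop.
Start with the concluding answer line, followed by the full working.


Answer: final direction angle = (2/3)*pi

enclosed vertex P5: corner angles sum to (7/6)*pi, defect = 2*pi - (7/6)*pi = (5/6)*pi
adding the enclosed defects to the starting angle (mod 2*pi, induced orientation) gives the holonomy
final angle = (11/6)*pi + (5/6)*pi = (2/3)*pi (mod 2*pi)


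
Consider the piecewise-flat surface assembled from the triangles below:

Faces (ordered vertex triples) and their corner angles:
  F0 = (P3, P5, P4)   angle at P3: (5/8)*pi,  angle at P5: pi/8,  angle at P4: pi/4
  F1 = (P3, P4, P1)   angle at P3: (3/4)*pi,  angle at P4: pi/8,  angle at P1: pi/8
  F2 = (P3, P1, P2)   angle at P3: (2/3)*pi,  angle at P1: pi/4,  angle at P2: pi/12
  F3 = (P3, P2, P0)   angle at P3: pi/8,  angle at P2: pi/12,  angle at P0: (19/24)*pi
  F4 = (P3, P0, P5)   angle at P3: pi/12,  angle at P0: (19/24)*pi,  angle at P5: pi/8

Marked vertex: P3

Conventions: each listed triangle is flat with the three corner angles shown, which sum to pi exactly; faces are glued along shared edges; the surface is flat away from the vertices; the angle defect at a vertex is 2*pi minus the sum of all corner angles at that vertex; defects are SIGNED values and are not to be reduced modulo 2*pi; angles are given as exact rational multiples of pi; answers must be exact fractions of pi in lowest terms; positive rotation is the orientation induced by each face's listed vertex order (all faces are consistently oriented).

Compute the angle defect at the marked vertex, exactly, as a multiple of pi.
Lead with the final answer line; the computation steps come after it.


Answer: defect(P3) = -pi/4

Sum of corner angles at P3: (9/4)*pi
defect = 2*pi - (9/4)*pi


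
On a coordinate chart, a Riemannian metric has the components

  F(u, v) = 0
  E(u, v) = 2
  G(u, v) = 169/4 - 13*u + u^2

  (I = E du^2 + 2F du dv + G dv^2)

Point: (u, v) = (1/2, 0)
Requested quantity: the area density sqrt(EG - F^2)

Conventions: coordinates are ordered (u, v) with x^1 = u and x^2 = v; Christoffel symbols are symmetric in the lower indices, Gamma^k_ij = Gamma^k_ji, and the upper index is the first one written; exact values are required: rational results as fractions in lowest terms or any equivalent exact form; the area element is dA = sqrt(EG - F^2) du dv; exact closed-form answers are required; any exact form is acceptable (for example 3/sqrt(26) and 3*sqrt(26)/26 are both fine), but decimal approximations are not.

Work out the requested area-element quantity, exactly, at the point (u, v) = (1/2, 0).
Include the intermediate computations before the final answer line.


E = 2, F = 0, G = 36; EG - F^2 = 72

Answer: sqrt(EG - F^2) = 6*sqrt(2)


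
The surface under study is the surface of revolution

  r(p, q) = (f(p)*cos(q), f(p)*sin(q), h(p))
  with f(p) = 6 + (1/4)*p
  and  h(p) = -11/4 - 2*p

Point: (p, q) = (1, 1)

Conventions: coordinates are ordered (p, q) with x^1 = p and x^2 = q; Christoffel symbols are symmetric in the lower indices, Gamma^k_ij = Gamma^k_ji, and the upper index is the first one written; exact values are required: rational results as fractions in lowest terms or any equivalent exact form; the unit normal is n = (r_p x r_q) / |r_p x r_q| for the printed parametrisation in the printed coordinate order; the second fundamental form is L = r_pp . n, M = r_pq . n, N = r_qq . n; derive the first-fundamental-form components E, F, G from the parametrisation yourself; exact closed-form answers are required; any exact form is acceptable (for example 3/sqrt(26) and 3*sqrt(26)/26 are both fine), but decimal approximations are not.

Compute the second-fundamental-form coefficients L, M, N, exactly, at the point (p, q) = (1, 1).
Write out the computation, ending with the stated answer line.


f = 25/4, f' = 1/4, f'' = 0, h' = -2, h'' = 0
E = 65/16, F = 0, G = 625/16; answer radicand W^2 = 65/16
unnormalised second-form numerators: l = 0, m = 0, n = -25/2; L = l/sqrt(65/16), and similarly M = m/sqrt(W^2), N = n/sqrt(W^2)

Answer: L = 0, M = 0, N = -10*sqrt(65)/13


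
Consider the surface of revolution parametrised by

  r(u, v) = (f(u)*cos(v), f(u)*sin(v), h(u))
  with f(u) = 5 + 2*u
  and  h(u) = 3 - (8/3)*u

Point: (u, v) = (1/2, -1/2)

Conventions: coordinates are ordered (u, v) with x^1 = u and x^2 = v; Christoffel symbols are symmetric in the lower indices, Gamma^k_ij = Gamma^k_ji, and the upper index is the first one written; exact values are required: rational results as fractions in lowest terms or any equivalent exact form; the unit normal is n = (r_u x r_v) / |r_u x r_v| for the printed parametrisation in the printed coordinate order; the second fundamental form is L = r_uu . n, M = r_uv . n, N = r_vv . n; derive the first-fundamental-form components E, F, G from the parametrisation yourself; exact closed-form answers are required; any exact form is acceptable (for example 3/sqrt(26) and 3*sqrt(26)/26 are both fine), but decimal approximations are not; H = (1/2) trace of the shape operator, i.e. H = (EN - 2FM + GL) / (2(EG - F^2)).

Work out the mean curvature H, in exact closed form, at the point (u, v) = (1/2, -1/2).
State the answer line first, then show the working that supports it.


Answer: H = -1/15

f = 6, f' = 2, f'' = 0, h' = -8/3, h'' = 0
E = 100/9, F = 0, G = 36; answer radicand W^2 = 100/9
unnormalised second-form numerators: l = 0, m = 0, n = -16; L = l/sqrt(100/9), and similarly M = m/sqrt(W^2), N = n/sqrt(W^2)
H = (E*n - 2*F*m + G*l) / (2*(EG - F^2)*sqrt(W^2)); E*n - 2*F*m + G*l = -1600/9, EG - F^2 = 400, so H = (-2/9)/sqrt(100/9)


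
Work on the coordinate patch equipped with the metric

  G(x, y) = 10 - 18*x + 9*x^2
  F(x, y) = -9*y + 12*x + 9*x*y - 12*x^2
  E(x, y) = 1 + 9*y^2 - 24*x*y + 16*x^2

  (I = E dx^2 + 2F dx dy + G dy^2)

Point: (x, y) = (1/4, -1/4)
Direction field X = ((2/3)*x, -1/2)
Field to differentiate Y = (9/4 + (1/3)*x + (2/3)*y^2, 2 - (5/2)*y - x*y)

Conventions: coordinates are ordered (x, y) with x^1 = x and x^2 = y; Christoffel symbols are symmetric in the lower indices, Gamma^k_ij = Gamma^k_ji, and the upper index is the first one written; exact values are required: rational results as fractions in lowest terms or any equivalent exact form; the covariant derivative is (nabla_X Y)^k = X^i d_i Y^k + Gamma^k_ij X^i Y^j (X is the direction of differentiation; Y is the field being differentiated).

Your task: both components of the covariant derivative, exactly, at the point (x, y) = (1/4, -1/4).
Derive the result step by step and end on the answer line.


E = 65/16, F = 63/16, G = 97/16 at the point
E_x = 14, E_y = -21/2, F_x = 15/4, F_y = -27/4, G_x = -27/2, G_y = 0
EG - F^2 = 73/8;  g^inv = (8/73) * [[97/16, -63/16], [-63/16, 65/16]]
first-kind symbols [ij,l] = (1/2)(d_i g_jl + d_j g_il - d_l g_ij): [xx,x] = E_x/2 = 7, [xx,y] = F_x - E_y/2 = 9, [xy,x] = E_y/2 = -21/4, [xy,y] = G_x/2 = -27/4, [yy,x] = F_y - G_x/2 = 0, [yy,y] = G_y/2 = 0
Gamma^x_ij = (G*[ij,x] - F*[ij,y])/(EG - F^2), Gamma^y_ij = (E*[ij,y] - F*[ij,x])/(EG - F^2)
Gamma_xxx = 56/73, Gamma_xxy = -42/73, Gamma_xyy = 0, Gamma_yxx = 72/73, Gamma_yxy = -54/73, Gamma_yyy = 0
X = (1/6, -1/2), Y = (19/8, 43/16) at the point

Answer: (nabla_X Y)^x = 137/144, (nabla_X Y)^y = 113/48


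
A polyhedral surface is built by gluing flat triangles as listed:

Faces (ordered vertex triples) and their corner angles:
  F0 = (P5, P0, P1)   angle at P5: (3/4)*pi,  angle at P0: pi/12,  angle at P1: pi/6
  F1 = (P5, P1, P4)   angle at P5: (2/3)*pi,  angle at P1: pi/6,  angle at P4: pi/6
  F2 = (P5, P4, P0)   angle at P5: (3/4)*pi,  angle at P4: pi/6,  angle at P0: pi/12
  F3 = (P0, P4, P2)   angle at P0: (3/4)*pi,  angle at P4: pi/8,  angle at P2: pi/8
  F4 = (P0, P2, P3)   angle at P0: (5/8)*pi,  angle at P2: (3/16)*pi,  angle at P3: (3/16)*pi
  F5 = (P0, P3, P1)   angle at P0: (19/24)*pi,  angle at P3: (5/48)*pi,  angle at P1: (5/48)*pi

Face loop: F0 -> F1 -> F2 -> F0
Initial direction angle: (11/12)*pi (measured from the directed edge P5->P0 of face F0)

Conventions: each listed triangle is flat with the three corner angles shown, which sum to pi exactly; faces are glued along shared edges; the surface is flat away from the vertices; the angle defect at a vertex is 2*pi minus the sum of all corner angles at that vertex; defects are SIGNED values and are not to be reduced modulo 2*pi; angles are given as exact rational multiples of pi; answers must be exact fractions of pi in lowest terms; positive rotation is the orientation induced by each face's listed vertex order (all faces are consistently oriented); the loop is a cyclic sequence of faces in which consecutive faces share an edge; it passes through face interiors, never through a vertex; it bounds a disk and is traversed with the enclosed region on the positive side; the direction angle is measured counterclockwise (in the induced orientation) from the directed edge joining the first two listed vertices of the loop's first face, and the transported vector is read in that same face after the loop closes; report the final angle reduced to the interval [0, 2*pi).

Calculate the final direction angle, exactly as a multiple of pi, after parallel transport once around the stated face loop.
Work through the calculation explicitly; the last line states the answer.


enclosed vertex P5: corner angles sum to (13/6)*pi, defect = 2*pi - (13/6)*pi = -pi/6
the rotation equals the total enclosed defect, so the final angle is initial + defects (mod 2*pi)
final angle = (11/12)*pi - pi/6 = (3/4)*pi (mod 2*pi)

Answer: final direction angle = (3/4)*pi


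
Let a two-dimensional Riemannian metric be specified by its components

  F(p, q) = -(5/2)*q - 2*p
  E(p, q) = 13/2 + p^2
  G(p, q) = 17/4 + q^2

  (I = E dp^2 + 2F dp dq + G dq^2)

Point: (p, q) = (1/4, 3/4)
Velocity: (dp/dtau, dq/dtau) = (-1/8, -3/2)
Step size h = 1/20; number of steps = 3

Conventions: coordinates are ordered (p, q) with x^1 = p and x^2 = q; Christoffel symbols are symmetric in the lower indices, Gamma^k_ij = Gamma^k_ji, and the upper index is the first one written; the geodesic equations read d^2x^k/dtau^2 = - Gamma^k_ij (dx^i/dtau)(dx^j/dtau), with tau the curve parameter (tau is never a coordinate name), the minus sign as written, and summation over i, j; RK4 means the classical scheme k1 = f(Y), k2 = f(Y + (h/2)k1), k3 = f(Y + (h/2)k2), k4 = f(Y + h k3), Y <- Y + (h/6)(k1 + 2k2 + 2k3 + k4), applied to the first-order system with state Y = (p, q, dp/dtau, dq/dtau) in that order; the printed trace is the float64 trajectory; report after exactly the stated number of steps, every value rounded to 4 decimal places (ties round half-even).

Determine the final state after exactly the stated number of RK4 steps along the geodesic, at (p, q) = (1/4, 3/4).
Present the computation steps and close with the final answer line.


f(Y) = (dp/dtau, dq/dtau, -Gamma^p_ij Y'^i Y'^j, -Gamma^q_ij Y'^i Y'^j) with the Gammas evaluated at the stage position; h = 0.050000; intermediate values shown to 6 dp
step 0: p = 0.2500, q = 0.7500, dp/dtau = -0.1250, dq/dtau = -1.5000
step 1:
  k1: at (p, q) = (0.250000, 0.750000), (dp/dtau, dq/dtau) = (-0.125000, -1.500000); Gamma_ppp = -0.136726, Gamma_ppq = 0.000000, Gamma_pqq = -0.395121, Gamma_qpp = -0.483060, Gamma_qpq = 0.000000, Gamma_qqq = -0.039151; k1 = (-0.125000, -1.500000, 0.891159, 0.095637)
  k2: at (p, q) = (0.246875, 0.712500), (dp/dtau, dq/dtau) = (-0.102721, -1.497609); Gamma_ppp = -0.129630, Gamma_ppq = 0.000000, Gamma_pqq = -0.394530, Gamma_qpp = -0.482361, Gamma_qpq = 0.000000, Gamma_qqq = -0.038896; k2 = (-0.102721, -1.497609, 0.886232, 0.092328)
  k3: at (p, q) = (0.247432, 0.712560), (dp/dtau, dq/dtau) = (-0.102844, -1.497692); Gamma_ppp = -0.129644, Gamma_ppq = 0.000000, Gamma_pqq = -0.394557, Gamma_qpp = -0.482394, Gamma_qpq = 0.000000, Gamma_qqq = -0.039001; k3 = (-0.102844, -1.497692, 0.886394, 0.092584)
  k4: at (p, q) = (0.244858, 0.675115), (dp/dtau, dq/dtau) = (-0.080680, -1.495371); Gamma_ppp = -0.122579, Gamma_ppq = 0.000000, Gamma_pqq = -0.393995, Gamma_qpp = -0.481730, Gamma_qpq = 0.000000, Gamma_qqq = -0.038848; k4 = (-0.080680, -1.495371, 0.881824, 0.090006)
  Y <- Y + (h/6)(k1 + 2k2 + 2k3 + k4): p = 0.2449, q = 0.6751, dp/dtau = -0.0807, dq/dtau = -1.4954
step 2:
  k1: at (p, q) = (0.244860, 0.675117), (dp/dtau, dq/dtau) = (-0.080681, -1.495371); Gamma_ppp = -0.122579, Gamma_ppq = 0.000000, Gamma_pqq = -0.393995, Gamma_qpp = -0.481730, Gamma_qpq = 0.000000, Gamma_qqq = -0.038849; k1 = (-0.080681, -1.495371, 0.881825, 0.090007)
  k2: at (p, q) = (0.242843, 0.637733), (dp/dtau, dq/dtau) = (-0.058636, -1.493121); Gamma_ppp = -0.115544, Gamma_ppq = 0.000000, Gamma_pqq = -0.393461, Gamma_qpp = -0.481099, Gamma_qpq = 0.000000, Gamma_qqq = -0.038799; k2 = (-0.058636, -1.493121, 0.877584, 0.088152)
  k3: at (p, q) = (0.243394, 0.637789), (dp/dtau, dq/dtau) = (-0.058742, -1.493167); Gamma_ppp = -0.115556, Gamma_ppq = 0.000000, Gamma_pqq = -0.393485, Gamma_qpp = -0.481127, Gamma_qpq = 0.000000, Gamma_qqq = -0.038902; k3 = (-0.058742, -1.493167, 0.877693, 0.088393)
  k4: at (p, q) = (0.241923, 0.600459), (dp/dtau, dq/dtau) = (-0.036797, -1.490951); Gamma_ppp = -0.108547, Gamma_ppq = 0.000000, Gamma_pqq = -0.392972, Gamma_qpp = -0.480521, Gamma_qpq = 0.000000, Gamma_qqq = -0.038952; k4 = (-0.036797, -1.490951, 0.873699, 0.087237)
  Y <- Y + (h/6)(k1 + 2k2 + 2k3 + k4): p = 0.2419, q = 0.6005, dp/dtau = -0.0368, dq/dtau = -1.4910
step 3:
  k1: at (p, q) = (0.241925, 0.600459), (dp/dtau, dq/dtau) = (-0.036797, -1.490952); Gamma_ppp = -0.108547, Gamma_ppq = 0.000000, Gamma_pqq = -0.392972, Gamma_qpp = -0.480521, Gamma_qpq = 0.000000, Gamma_qqq = -0.038952; k1 = (-0.036797, -1.490952, 0.873699, 0.087238)
  k2: at (p, q) = (0.241005, 0.563186), (dp/dtau, dq/dtau) = (-0.014955, -1.488771); Gamma_ppp = -0.101563, Gamma_ppq = 0.000000, Gamma_pqq = -0.392478, Gamma_qpp = -0.479936, Gamma_qpq = 0.000000, Gamma_qqq = -0.039102; k2 = (-0.014955, -1.488771, 0.869926, 0.086775)
  k3: at (p, q) = (0.241551, 0.563240), (dp/dtau, dq/dtau) = (-0.015049, -1.488782); Gamma_ppp = -0.101573, Gamma_ppq = 0.000000, Gamma_pqq = -0.392499, Gamma_qpp = -0.479961, Gamma_qpq = 0.000000, Gamma_qqq = -0.039204; k3 = (-0.015049, -1.488782, 0.869986, 0.087003)
  k4: at (p, q) = (0.241172, 0.526020), (dp/dtau, dq/dtau) = (0.006702, -1.486601); Gamma_ppp = -0.094612, Gamma_ppq = 0.000000, Gamma_pqq = -0.392017, Gamma_qpp = -0.479390, Gamma_qpq = 0.000000, Gamma_qqq = -0.039452; k4 = (0.006702, -1.486601, 0.866355, 0.087211)
  Y <- Y + (h/6)(k1 + 2k2 + 2k3 + k4): p = 0.2412, q = 0.5260, dp/dtau = 0.0067, dq/dtau = -1.4866

Answer: p = 0.2412, q = 0.5260, dp/dtau = 0.0067, dq/dtau = -1.4866
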